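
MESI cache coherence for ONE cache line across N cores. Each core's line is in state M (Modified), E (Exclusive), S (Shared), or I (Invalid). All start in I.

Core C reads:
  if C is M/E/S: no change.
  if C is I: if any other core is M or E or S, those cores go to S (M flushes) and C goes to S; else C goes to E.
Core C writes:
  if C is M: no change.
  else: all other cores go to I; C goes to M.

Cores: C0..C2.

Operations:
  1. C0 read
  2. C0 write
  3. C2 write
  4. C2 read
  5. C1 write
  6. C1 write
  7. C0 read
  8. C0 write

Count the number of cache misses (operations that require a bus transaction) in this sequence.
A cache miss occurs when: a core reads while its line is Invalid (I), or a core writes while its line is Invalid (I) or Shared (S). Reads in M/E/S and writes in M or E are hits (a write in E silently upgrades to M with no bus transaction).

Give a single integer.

Op 1: C0 read [C0 read from I: no other sharers -> C0=E (exclusive)] -> [E,I,I] [MISS #1: read from I]
Op 2: C0 write [C0 write: invalidate none -> C0=M] -> [M,I,I] [hit: write from E is a silent E->M upgrade, no bus transaction]
Op 3: C2 write [C2 write: invalidate ['C0=M'] -> C2=M] -> [I,I,M] [MISS #2: write from I]
Op 4: C2 read [C2 read: already in M, no change] -> [I,I,M] [hit: read from M]
Op 5: C1 write [C1 write: invalidate ['C2=M'] -> C1=M] -> [I,M,I] [MISS #3: write from I]
Op 6: C1 write [C1 write: already M (modified), no change] -> [I,M,I] [hit: write from M]
Op 7: C0 read [C0 read from I: others=['C1=M'] -> C0=S, others downsized to S] -> [S,S,I] [MISS #4: read from I]
Op 8: C0 write [C0 write: invalidate ['C1=S'] -> C0=M] -> [M,I,I] [MISS #5: write from S]

Answer: 5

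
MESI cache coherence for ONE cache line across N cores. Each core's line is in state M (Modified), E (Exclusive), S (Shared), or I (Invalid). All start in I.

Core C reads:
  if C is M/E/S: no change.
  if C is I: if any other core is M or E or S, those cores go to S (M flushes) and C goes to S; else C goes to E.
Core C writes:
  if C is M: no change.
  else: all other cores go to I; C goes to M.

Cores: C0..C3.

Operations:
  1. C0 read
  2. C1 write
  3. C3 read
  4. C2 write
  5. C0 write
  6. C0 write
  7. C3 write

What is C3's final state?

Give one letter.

Op 1: C0 read [C0 read from I: no other sharers -> C0=E (exclusive)] -> [E,I,I,I]
Op 2: C1 write [C1 write: invalidate ['C0=E'] -> C1=M] -> [I,M,I,I]
Op 3: C3 read [C3 read from I: others=['C1=M'] -> C3=S, others downsized to S] -> [I,S,I,S]
Op 4: C2 write [C2 write: invalidate ['C1=S', 'C3=S'] -> C2=M] -> [I,I,M,I]
Op 5: C0 write [C0 write: invalidate ['C2=M'] -> C0=M] -> [M,I,I,I]
Op 6: C0 write [C0 write: already M (modified), no change] -> [M,I,I,I]
Op 7: C3 write [C3 write: invalidate ['C0=M'] -> C3=M] -> [I,I,I,M]

Answer: M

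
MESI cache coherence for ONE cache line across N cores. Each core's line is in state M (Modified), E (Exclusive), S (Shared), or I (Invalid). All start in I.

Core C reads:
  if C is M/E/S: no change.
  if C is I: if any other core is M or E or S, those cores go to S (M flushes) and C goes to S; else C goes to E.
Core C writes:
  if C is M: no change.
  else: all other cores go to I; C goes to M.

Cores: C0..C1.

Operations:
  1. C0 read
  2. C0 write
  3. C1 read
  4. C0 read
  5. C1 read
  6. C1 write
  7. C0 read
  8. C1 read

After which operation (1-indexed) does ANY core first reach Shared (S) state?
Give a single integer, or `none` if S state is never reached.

Op 1: C0 read [C0 read from I: no other sharers -> C0=E (exclusive)] -> [E,I]
Op 2: C0 write [C0 write: invalidate none -> C0=M] -> [M,I]
Op 3: C1 read [C1 read from I: others=['C0=M'] -> C1=S, others downsized to S] -> [S,S]
  -> First S state at op 3; remaining ops need not be traced.

Answer: 3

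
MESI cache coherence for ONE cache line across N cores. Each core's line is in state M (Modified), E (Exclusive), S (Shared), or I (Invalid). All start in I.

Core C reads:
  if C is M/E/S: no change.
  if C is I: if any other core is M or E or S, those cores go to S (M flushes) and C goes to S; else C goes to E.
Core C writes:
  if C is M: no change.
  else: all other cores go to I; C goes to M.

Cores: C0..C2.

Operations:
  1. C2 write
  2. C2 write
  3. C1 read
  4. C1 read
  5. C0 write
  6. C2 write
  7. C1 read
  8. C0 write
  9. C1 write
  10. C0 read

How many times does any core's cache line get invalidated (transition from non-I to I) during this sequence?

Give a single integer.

Answer: 6

Derivation:
Op 1: C2 write [C2 write: invalidate none -> C2=M] -> [I,I,M] (invalidations this op: 0; running total: 0)
Op 2: C2 write [C2 write: already M (modified), no change] -> [I,I,M] (invalidations this op: 0; running total: 0)
Op 3: C1 read [C1 read from I: others=['C2=M'] -> C1=S, others downsized to S] -> [I,S,S] (invalidations this op: 0; running total: 0)
Op 4: C1 read [C1 read: already in S, no change] -> [I,S,S] (invalidations this op: 0; running total: 0)
Op 5: C0 write [C0 write: invalidate ['C1=S', 'C2=S'] -> C0=M] -> [M,I,I] (invalidations this op: 2; running total: 2)
Op 6: C2 write [C2 write: invalidate ['C0=M'] -> C2=M] -> [I,I,M] (invalidations this op: 1; running total: 3)
Op 7: C1 read [C1 read from I: others=['C2=M'] -> C1=S, others downsized to S] -> [I,S,S] (invalidations this op: 0; running total: 3)
Op 8: C0 write [C0 write: invalidate ['C1=S', 'C2=S'] -> C0=M] -> [M,I,I] (invalidations this op: 2; running total: 5)
Op 9: C1 write [C1 write: invalidate ['C0=M'] -> C1=M] -> [I,M,I] (invalidations this op: 1; running total: 6)
Op 10: C0 read [C0 read from I: others=['C1=M'] -> C0=S, others downsized to S] -> [S,S,I] (invalidations this op: 0; running total: 6)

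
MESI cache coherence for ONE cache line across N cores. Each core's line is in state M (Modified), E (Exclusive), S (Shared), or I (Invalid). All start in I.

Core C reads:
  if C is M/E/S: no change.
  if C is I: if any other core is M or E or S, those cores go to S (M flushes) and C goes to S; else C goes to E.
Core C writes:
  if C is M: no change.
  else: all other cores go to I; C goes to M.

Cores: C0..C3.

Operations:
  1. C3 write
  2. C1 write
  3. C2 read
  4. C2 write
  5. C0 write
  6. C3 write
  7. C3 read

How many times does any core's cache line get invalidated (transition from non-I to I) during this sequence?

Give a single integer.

Op 1: C3 write [C3 write: invalidate none -> C3=M] -> [I,I,I,M] (invalidations this op: 0; running total: 0)
Op 2: C1 write [C1 write: invalidate ['C3=M'] -> C1=M] -> [I,M,I,I] (invalidations this op: 1; running total: 1)
Op 3: C2 read [C2 read from I: others=['C1=M'] -> C2=S, others downsized to S] -> [I,S,S,I] (invalidations this op: 0; running total: 1)
Op 4: C2 write [C2 write: invalidate ['C1=S'] -> C2=M] -> [I,I,M,I] (invalidations this op: 1; running total: 2)
Op 5: C0 write [C0 write: invalidate ['C2=M'] -> C0=M] -> [M,I,I,I] (invalidations this op: 1; running total: 3)
Op 6: C3 write [C3 write: invalidate ['C0=M'] -> C3=M] -> [I,I,I,M] (invalidations this op: 1; running total: 4)
Op 7: C3 read [C3 read: already in M, no change] -> [I,I,I,M] (invalidations this op: 0; running total: 4)

Answer: 4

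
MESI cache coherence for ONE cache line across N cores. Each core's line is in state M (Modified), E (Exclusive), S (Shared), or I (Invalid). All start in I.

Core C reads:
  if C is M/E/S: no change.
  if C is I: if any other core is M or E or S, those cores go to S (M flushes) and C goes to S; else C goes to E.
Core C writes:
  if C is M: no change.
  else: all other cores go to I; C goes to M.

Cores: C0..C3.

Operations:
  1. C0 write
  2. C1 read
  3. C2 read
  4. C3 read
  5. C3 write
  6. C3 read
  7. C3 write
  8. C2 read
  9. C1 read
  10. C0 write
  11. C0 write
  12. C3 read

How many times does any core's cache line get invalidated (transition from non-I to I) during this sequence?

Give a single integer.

Answer: 6

Derivation:
Op 1: C0 write [C0 write: invalidate none -> C0=M] -> [M,I,I,I] (invalidations this op: 0; running total: 0)
Op 2: C1 read [C1 read from I: others=['C0=M'] -> C1=S, others downsized to S] -> [S,S,I,I] (invalidations this op: 0; running total: 0)
Op 3: C2 read [C2 read from I: others=['C0=S', 'C1=S'] -> C2=S, others downsized to S] -> [S,S,S,I] (invalidations this op: 0; running total: 0)
Op 4: C3 read [C3 read from I: others=['C0=S', 'C1=S', 'C2=S'] -> C3=S, others downsized to S] -> [S,S,S,S] (invalidations this op: 0; running total: 0)
Op 5: C3 write [C3 write: invalidate ['C0=S', 'C1=S', 'C2=S'] -> C3=M] -> [I,I,I,M] (invalidations this op: 3; running total: 3)
Op 6: C3 read [C3 read: already in M, no change] -> [I,I,I,M] (invalidations this op: 0; running total: 3)
Op 7: C3 write [C3 write: already M (modified), no change] -> [I,I,I,M] (invalidations this op: 0; running total: 3)
Op 8: C2 read [C2 read from I: others=['C3=M'] -> C2=S, others downsized to S] -> [I,I,S,S] (invalidations this op: 0; running total: 3)
Op 9: C1 read [C1 read from I: others=['C2=S', 'C3=S'] -> C1=S, others downsized to S] -> [I,S,S,S] (invalidations this op: 0; running total: 3)
Op 10: C0 write [C0 write: invalidate ['C1=S', 'C2=S', 'C3=S'] -> C0=M] -> [M,I,I,I] (invalidations this op: 3; running total: 6)
Op 11: C0 write [C0 write: already M (modified), no change] -> [M,I,I,I] (invalidations this op: 0; running total: 6)
Op 12: C3 read [C3 read from I: others=['C0=M'] -> C3=S, others downsized to S] -> [S,I,I,S] (invalidations this op: 0; running total: 6)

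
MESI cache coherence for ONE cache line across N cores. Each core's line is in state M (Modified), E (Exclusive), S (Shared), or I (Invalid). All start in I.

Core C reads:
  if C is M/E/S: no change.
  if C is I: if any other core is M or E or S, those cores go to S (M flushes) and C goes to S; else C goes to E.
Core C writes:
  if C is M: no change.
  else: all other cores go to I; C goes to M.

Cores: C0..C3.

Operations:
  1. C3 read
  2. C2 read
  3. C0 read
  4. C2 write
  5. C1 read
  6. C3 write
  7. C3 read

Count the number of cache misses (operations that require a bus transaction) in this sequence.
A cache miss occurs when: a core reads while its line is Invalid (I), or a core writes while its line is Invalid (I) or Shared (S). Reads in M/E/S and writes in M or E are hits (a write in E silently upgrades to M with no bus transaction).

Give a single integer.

Answer: 6

Derivation:
Op 1: C3 read [C3 read from I: no other sharers -> C3=E (exclusive)] -> [I,I,I,E] [MISS #1: read from I]
Op 2: C2 read [C2 read from I: others=['C3=E'] -> C2=S, others downsized to S] -> [I,I,S,S] [MISS #2: read from I]
Op 3: C0 read [C0 read from I: others=['C2=S', 'C3=S'] -> C0=S, others downsized to S] -> [S,I,S,S] [MISS #3: read from I]
Op 4: C2 write [C2 write: invalidate ['C0=S', 'C3=S'] -> C2=M] -> [I,I,M,I] [MISS #4: write from S]
Op 5: C1 read [C1 read from I: others=['C2=M'] -> C1=S, others downsized to S] -> [I,S,S,I] [MISS #5: read from I]
Op 6: C3 write [C3 write: invalidate ['C1=S', 'C2=S'] -> C3=M] -> [I,I,I,M] [MISS #6: write from I]
Op 7: C3 read [C3 read: already in M, no change] -> [I,I,I,M] [hit: read from M]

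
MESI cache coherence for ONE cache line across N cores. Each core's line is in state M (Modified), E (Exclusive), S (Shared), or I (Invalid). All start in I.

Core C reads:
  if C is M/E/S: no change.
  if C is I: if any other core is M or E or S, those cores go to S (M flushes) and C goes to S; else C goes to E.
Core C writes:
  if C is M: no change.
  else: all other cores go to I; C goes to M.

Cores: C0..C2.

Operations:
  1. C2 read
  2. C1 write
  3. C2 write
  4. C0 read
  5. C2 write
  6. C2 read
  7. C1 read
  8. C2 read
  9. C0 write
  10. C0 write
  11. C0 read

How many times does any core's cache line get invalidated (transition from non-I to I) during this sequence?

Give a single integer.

Op 1: C2 read [C2 read from I: no other sharers -> C2=E (exclusive)] -> [I,I,E] (invalidations this op: 0; running total: 0)
Op 2: C1 write [C1 write: invalidate ['C2=E'] -> C1=M] -> [I,M,I] (invalidations this op: 1; running total: 1)
Op 3: C2 write [C2 write: invalidate ['C1=M'] -> C2=M] -> [I,I,M] (invalidations this op: 1; running total: 2)
Op 4: C0 read [C0 read from I: others=['C2=M'] -> C0=S, others downsized to S] -> [S,I,S] (invalidations this op: 0; running total: 2)
Op 5: C2 write [C2 write: invalidate ['C0=S'] -> C2=M] -> [I,I,M] (invalidations this op: 1; running total: 3)
Op 6: C2 read [C2 read: already in M, no change] -> [I,I,M] (invalidations this op: 0; running total: 3)
Op 7: C1 read [C1 read from I: others=['C2=M'] -> C1=S, others downsized to S] -> [I,S,S] (invalidations this op: 0; running total: 3)
Op 8: C2 read [C2 read: already in S, no change] -> [I,S,S] (invalidations this op: 0; running total: 3)
Op 9: C0 write [C0 write: invalidate ['C1=S', 'C2=S'] -> C0=M] -> [M,I,I] (invalidations this op: 2; running total: 5)
Op 10: C0 write [C0 write: already M (modified), no change] -> [M,I,I] (invalidations this op: 0; running total: 5)
Op 11: C0 read [C0 read: already in M, no change] -> [M,I,I] (invalidations this op: 0; running total: 5)

Answer: 5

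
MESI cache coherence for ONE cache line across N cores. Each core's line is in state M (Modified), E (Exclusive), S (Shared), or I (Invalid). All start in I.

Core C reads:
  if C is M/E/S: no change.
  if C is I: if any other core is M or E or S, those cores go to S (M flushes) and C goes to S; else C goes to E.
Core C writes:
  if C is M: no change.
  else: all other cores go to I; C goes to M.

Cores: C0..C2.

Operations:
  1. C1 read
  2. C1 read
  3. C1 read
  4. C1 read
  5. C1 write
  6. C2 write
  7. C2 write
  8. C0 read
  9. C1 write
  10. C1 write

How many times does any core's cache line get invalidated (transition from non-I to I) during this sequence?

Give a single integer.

Op 1: C1 read [C1 read from I: no other sharers -> C1=E (exclusive)] -> [I,E,I] (invalidations this op: 0; running total: 0)
Op 2: C1 read [C1 read: already in E, no change] -> [I,E,I] (invalidations this op: 0; running total: 0)
Op 3: C1 read [C1 read: already in E, no change] -> [I,E,I] (invalidations this op: 0; running total: 0)
Op 4: C1 read [C1 read: already in E, no change] -> [I,E,I] (invalidations this op: 0; running total: 0)
Op 5: C1 write [C1 write: invalidate none -> C1=M] -> [I,M,I] (invalidations this op: 0; running total: 0)
Op 6: C2 write [C2 write: invalidate ['C1=M'] -> C2=M] -> [I,I,M] (invalidations this op: 1; running total: 1)
Op 7: C2 write [C2 write: already M (modified), no change] -> [I,I,M] (invalidations this op: 0; running total: 1)
Op 8: C0 read [C0 read from I: others=['C2=M'] -> C0=S, others downsized to S] -> [S,I,S] (invalidations this op: 0; running total: 1)
Op 9: C1 write [C1 write: invalidate ['C0=S', 'C2=S'] -> C1=M] -> [I,M,I] (invalidations this op: 2; running total: 3)
Op 10: C1 write [C1 write: already M (modified), no change] -> [I,M,I] (invalidations this op: 0; running total: 3)

Answer: 3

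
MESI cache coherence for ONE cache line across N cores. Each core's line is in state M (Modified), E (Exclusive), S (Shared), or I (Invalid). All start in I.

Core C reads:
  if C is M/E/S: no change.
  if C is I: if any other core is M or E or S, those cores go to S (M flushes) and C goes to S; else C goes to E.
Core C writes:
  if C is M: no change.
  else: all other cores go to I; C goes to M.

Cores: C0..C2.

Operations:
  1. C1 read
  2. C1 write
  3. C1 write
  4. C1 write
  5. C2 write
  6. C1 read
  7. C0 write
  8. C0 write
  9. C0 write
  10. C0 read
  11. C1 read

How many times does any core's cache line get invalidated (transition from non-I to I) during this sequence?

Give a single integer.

Op 1: C1 read [C1 read from I: no other sharers -> C1=E (exclusive)] -> [I,E,I] (invalidations this op: 0; running total: 0)
Op 2: C1 write [C1 write: invalidate none -> C1=M] -> [I,M,I] (invalidations this op: 0; running total: 0)
Op 3: C1 write [C1 write: already M (modified), no change] -> [I,M,I] (invalidations this op: 0; running total: 0)
Op 4: C1 write [C1 write: already M (modified), no change] -> [I,M,I] (invalidations this op: 0; running total: 0)
Op 5: C2 write [C2 write: invalidate ['C1=M'] -> C2=M] -> [I,I,M] (invalidations this op: 1; running total: 1)
Op 6: C1 read [C1 read from I: others=['C2=M'] -> C1=S, others downsized to S] -> [I,S,S] (invalidations this op: 0; running total: 1)
Op 7: C0 write [C0 write: invalidate ['C1=S', 'C2=S'] -> C0=M] -> [M,I,I] (invalidations this op: 2; running total: 3)
Op 8: C0 write [C0 write: already M (modified), no change] -> [M,I,I] (invalidations this op: 0; running total: 3)
Op 9: C0 write [C0 write: already M (modified), no change] -> [M,I,I] (invalidations this op: 0; running total: 3)
Op 10: C0 read [C0 read: already in M, no change] -> [M,I,I] (invalidations this op: 0; running total: 3)
Op 11: C1 read [C1 read from I: others=['C0=M'] -> C1=S, others downsized to S] -> [S,S,I] (invalidations this op: 0; running total: 3)

Answer: 3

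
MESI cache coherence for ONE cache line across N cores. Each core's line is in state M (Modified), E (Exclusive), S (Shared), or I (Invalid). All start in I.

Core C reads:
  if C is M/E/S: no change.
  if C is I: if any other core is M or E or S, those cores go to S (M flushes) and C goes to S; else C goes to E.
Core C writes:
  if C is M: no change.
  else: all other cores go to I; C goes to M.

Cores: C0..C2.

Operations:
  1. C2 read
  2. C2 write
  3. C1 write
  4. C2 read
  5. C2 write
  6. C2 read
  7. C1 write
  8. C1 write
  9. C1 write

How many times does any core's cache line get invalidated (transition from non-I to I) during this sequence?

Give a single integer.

Op 1: C2 read [C2 read from I: no other sharers -> C2=E (exclusive)] -> [I,I,E] (invalidations this op: 0; running total: 0)
Op 2: C2 write [C2 write: invalidate none -> C2=M] -> [I,I,M] (invalidations this op: 0; running total: 0)
Op 3: C1 write [C1 write: invalidate ['C2=M'] -> C1=M] -> [I,M,I] (invalidations this op: 1; running total: 1)
Op 4: C2 read [C2 read from I: others=['C1=M'] -> C2=S, others downsized to S] -> [I,S,S] (invalidations this op: 0; running total: 1)
Op 5: C2 write [C2 write: invalidate ['C1=S'] -> C2=M] -> [I,I,M] (invalidations this op: 1; running total: 2)
Op 6: C2 read [C2 read: already in M, no change] -> [I,I,M] (invalidations this op: 0; running total: 2)
Op 7: C1 write [C1 write: invalidate ['C2=M'] -> C1=M] -> [I,M,I] (invalidations this op: 1; running total: 3)
Op 8: C1 write [C1 write: already M (modified), no change] -> [I,M,I] (invalidations this op: 0; running total: 3)
Op 9: C1 write [C1 write: already M (modified), no change] -> [I,M,I] (invalidations this op: 0; running total: 3)

Answer: 3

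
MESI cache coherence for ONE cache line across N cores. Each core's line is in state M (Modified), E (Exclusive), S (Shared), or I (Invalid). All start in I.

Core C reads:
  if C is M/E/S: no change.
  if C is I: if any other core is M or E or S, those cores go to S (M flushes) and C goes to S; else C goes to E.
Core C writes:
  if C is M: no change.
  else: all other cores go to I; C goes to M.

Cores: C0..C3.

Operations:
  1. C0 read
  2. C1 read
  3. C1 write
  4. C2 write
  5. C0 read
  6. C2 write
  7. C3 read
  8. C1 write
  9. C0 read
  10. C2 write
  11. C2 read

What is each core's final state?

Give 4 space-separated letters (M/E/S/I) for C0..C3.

Answer: I I M I

Derivation:
Op 1: C0 read [C0 read from I: no other sharers -> C0=E (exclusive)] -> [E,I,I,I]
Op 2: C1 read [C1 read from I: others=['C0=E'] -> C1=S, others downsized to S] -> [S,S,I,I]
Op 3: C1 write [C1 write: invalidate ['C0=S'] -> C1=M] -> [I,M,I,I]
Op 4: C2 write [C2 write: invalidate ['C1=M'] -> C2=M] -> [I,I,M,I]
Op 5: C0 read [C0 read from I: others=['C2=M'] -> C0=S, others downsized to S] -> [S,I,S,I]
Op 6: C2 write [C2 write: invalidate ['C0=S'] -> C2=M] -> [I,I,M,I]
Op 7: C3 read [C3 read from I: others=['C2=M'] -> C3=S, others downsized to S] -> [I,I,S,S]
Op 8: C1 write [C1 write: invalidate ['C2=S', 'C3=S'] -> C1=M] -> [I,M,I,I]
Op 9: C0 read [C0 read from I: others=['C1=M'] -> C0=S, others downsized to S] -> [S,S,I,I]
Op 10: C2 write [C2 write: invalidate ['C0=S', 'C1=S'] -> C2=M] -> [I,I,M,I]
Op 11: C2 read [C2 read: already in M, no change] -> [I,I,M,I]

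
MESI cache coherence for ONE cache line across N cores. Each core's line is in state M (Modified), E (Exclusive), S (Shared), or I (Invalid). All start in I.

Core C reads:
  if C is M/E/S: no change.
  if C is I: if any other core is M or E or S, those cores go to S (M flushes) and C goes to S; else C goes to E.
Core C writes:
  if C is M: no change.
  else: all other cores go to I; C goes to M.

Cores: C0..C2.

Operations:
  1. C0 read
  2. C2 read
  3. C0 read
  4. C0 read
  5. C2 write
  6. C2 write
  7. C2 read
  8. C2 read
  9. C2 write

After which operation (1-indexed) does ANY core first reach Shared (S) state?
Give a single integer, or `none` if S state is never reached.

Op 1: C0 read [C0 read from I: no other sharers -> C0=E (exclusive)] -> [E,I,I]
Op 2: C2 read [C2 read from I: others=['C0=E'] -> C2=S, others downsized to S] -> [S,I,S]
  -> First S state at op 2; remaining ops need not be traced.

Answer: 2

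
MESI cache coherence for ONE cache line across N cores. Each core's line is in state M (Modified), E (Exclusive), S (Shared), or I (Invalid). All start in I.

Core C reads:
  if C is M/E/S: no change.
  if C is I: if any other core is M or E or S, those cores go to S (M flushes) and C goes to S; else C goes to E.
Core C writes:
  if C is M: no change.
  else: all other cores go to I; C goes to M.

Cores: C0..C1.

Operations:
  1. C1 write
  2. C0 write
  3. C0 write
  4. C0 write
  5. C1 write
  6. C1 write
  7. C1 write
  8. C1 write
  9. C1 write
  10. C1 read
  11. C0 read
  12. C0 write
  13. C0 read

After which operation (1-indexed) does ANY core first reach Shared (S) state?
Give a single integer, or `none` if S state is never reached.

Op 1: C1 write [C1 write: invalidate none -> C1=M] -> [I,M]
Op 2: C0 write [C0 write: invalidate ['C1=M'] -> C0=M] -> [M,I]
Op 3: C0 write [C0 write: already M (modified), no change] -> [M,I]
Op 4: C0 write [C0 write: already M (modified), no change] -> [M,I]
Op 5: C1 write [C1 write: invalidate ['C0=M'] -> C1=M] -> [I,M]
Op 6: C1 write [C1 write: already M (modified), no change] -> [I,M]
Op 7: C1 write [C1 write: already M (modified), no change] -> [I,M]
Op 8: C1 write [C1 write: already M (modified), no change] -> [I,M]
Op 9: C1 write [C1 write: already M (modified), no change] -> [I,M]
Op 10: C1 read [C1 read: already in M, no change] -> [I,M]
Op 11: C0 read [C0 read from I: others=['C1=M'] -> C0=S, others downsized to S] -> [S,S]
  -> First S state at op 11; remaining ops need not be traced.

Answer: 11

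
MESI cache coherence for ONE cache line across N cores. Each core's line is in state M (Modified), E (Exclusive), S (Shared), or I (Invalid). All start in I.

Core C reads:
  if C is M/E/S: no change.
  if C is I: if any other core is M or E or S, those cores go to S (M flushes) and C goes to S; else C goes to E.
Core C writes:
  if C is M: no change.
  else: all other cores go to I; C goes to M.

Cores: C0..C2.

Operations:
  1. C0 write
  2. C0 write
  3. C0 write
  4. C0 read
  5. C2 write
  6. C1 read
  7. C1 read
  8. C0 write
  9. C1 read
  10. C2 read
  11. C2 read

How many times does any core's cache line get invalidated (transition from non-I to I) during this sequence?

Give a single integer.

Op 1: C0 write [C0 write: invalidate none -> C0=M] -> [M,I,I] (invalidations this op: 0; running total: 0)
Op 2: C0 write [C0 write: already M (modified), no change] -> [M,I,I] (invalidations this op: 0; running total: 0)
Op 3: C0 write [C0 write: already M (modified), no change] -> [M,I,I] (invalidations this op: 0; running total: 0)
Op 4: C0 read [C0 read: already in M, no change] -> [M,I,I] (invalidations this op: 0; running total: 0)
Op 5: C2 write [C2 write: invalidate ['C0=M'] -> C2=M] -> [I,I,M] (invalidations this op: 1; running total: 1)
Op 6: C1 read [C1 read from I: others=['C2=M'] -> C1=S, others downsized to S] -> [I,S,S] (invalidations this op: 0; running total: 1)
Op 7: C1 read [C1 read: already in S, no change] -> [I,S,S] (invalidations this op: 0; running total: 1)
Op 8: C0 write [C0 write: invalidate ['C1=S', 'C2=S'] -> C0=M] -> [M,I,I] (invalidations this op: 2; running total: 3)
Op 9: C1 read [C1 read from I: others=['C0=M'] -> C1=S, others downsized to S] -> [S,S,I] (invalidations this op: 0; running total: 3)
Op 10: C2 read [C2 read from I: others=['C0=S', 'C1=S'] -> C2=S, others downsized to S] -> [S,S,S] (invalidations this op: 0; running total: 3)
Op 11: C2 read [C2 read: already in S, no change] -> [S,S,S] (invalidations this op: 0; running total: 3)

Answer: 3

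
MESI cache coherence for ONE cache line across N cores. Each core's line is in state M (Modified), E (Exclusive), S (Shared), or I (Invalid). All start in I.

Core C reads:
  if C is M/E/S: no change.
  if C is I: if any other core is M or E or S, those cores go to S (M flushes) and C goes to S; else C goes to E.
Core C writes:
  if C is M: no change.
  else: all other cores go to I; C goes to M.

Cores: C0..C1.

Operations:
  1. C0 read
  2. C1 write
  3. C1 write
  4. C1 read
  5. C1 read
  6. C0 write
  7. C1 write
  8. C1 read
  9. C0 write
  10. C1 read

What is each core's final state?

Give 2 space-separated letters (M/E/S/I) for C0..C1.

Answer: S S

Derivation:
Op 1: C0 read [C0 read from I: no other sharers -> C0=E (exclusive)] -> [E,I]
Op 2: C1 write [C1 write: invalidate ['C0=E'] -> C1=M] -> [I,M]
Op 3: C1 write [C1 write: already M (modified), no change] -> [I,M]
Op 4: C1 read [C1 read: already in M, no change] -> [I,M]
Op 5: C1 read [C1 read: already in M, no change] -> [I,M]
Op 6: C0 write [C0 write: invalidate ['C1=M'] -> C0=M] -> [M,I]
Op 7: C1 write [C1 write: invalidate ['C0=M'] -> C1=M] -> [I,M]
Op 8: C1 read [C1 read: already in M, no change] -> [I,M]
Op 9: C0 write [C0 write: invalidate ['C1=M'] -> C0=M] -> [M,I]
Op 10: C1 read [C1 read from I: others=['C0=M'] -> C1=S, others downsized to S] -> [S,S]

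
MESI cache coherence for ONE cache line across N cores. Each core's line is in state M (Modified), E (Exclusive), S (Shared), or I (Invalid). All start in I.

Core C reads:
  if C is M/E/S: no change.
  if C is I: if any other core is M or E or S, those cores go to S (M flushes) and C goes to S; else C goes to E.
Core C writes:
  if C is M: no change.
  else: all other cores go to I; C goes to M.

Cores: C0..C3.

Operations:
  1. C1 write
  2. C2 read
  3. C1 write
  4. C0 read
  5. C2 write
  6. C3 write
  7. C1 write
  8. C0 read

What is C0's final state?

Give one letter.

Answer: S

Derivation:
Op 1: C1 write [C1 write: invalidate none -> C1=M] -> [I,M,I,I]
Op 2: C2 read [C2 read from I: others=['C1=M'] -> C2=S, others downsized to S] -> [I,S,S,I]
Op 3: C1 write [C1 write: invalidate ['C2=S'] -> C1=M] -> [I,M,I,I]
Op 4: C0 read [C0 read from I: others=['C1=M'] -> C0=S, others downsized to S] -> [S,S,I,I]
Op 5: C2 write [C2 write: invalidate ['C0=S', 'C1=S'] -> C2=M] -> [I,I,M,I]
Op 6: C3 write [C3 write: invalidate ['C2=M'] -> C3=M] -> [I,I,I,M]
Op 7: C1 write [C1 write: invalidate ['C3=M'] -> C1=M] -> [I,M,I,I]
Op 8: C0 read [C0 read from I: others=['C1=M'] -> C0=S, others downsized to S] -> [S,S,I,I]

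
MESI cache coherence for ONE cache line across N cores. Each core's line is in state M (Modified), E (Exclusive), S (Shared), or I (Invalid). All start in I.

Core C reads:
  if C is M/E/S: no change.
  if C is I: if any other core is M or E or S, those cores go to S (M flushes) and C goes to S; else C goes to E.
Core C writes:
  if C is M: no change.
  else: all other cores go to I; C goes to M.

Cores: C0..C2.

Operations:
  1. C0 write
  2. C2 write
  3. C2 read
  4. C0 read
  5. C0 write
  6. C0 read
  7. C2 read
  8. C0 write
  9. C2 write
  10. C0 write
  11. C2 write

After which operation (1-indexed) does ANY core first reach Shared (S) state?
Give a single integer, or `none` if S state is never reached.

Answer: 4

Derivation:
Op 1: C0 write [C0 write: invalidate none -> C0=M] -> [M,I,I]
Op 2: C2 write [C2 write: invalidate ['C0=M'] -> C2=M] -> [I,I,M]
Op 3: C2 read [C2 read: already in M, no change] -> [I,I,M]
Op 4: C0 read [C0 read from I: others=['C2=M'] -> C0=S, others downsized to S] -> [S,I,S]
  -> First S state at op 4; remaining ops need not be traced.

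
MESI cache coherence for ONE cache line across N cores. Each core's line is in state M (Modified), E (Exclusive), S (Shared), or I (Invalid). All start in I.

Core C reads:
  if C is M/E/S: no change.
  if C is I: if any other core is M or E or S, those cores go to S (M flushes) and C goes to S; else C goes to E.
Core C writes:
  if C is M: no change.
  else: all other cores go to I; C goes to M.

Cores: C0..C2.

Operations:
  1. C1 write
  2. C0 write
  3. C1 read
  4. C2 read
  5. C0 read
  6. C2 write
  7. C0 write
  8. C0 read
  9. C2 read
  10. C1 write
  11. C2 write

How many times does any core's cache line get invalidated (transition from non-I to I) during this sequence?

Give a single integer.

Answer: 7

Derivation:
Op 1: C1 write [C1 write: invalidate none -> C1=M] -> [I,M,I] (invalidations this op: 0; running total: 0)
Op 2: C0 write [C0 write: invalidate ['C1=M'] -> C0=M] -> [M,I,I] (invalidations this op: 1; running total: 1)
Op 3: C1 read [C1 read from I: others=['C0=M'] -> C1=S, others downsized to S] -> [S,S,I] (invalidations this op: 0; running total: 1)
Op 4: C2 read [C2 read from I: others=['C0=S', 'C1=S'] -> C2=S, others downsized to S] -> [S,S,S] (invalidations this op: 0; running total: 1)
Op 5: C0 read [C0 read: already in S, no change] -> [S,S,S] (invalidations this op: 0; running total: 1)
Op 6: C2 write [C2 write: invalidate ['C0=S', 'C1=S'] -> C2=M] -> [I,I,M] (invalidations this op: 2; running total: 3)
Op 7: C0 write [C0 write: invalidate ['C2=M'] -> C0=M] -> [M,I,I] (invalidations this op: 1; running total: 4)
Op 8: C0 read [C0 read: already in M, no change] -> [M,I,I] (invalidations this op: 0; running total: 4)
Op 9: C2 read [C2 read from I: others=['C0=M'] -> C2=S, others downsized to S] -> [S,I,S] (invalidations this op: 0; running total: 4)
Op 10: C1 write [C1 write: invalidate ['C0=S', 'C2=S'] -> C1=M] -> [I,M,I] (invalidations this op: 2; running total: 6)
Op 11: C2 write [C2 write: invalidate ['C1=M'] -> C2=M] -> [I,I,M] (invalidations this op: 1; running total: 7)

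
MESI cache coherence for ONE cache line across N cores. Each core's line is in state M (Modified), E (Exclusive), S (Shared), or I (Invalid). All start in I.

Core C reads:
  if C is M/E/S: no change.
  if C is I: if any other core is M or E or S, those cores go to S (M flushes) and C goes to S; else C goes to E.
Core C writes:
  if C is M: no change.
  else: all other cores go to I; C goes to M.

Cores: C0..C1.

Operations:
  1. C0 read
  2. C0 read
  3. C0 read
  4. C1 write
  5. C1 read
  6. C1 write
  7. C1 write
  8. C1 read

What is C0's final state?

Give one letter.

Op 1: C0 read [C0 read from I: no other sharers -> C0=E (exclusive)] -> [E,I]
Op 2: C0 read [C0 read: already in E, no change] -> [E,I]
Op 3: C0 read [C0 read: already in E, no change] -> [E,I]
Op 4: C1 write [C1 write: invalidate ['C0=E'] -> C1=M] -> [I,M]
Op 5: C1 read [C1 read: already in M, no change] -> [I,M]
Op 6: C1 write [C1 write: already M (modified), no change] -> [I,M]
Op 7: C1 write [C1 write: already M (modified), no change] -> [I,M]
Op 8: C1 read [C1 read: already in M, no change] -> [I,M]

Answer: I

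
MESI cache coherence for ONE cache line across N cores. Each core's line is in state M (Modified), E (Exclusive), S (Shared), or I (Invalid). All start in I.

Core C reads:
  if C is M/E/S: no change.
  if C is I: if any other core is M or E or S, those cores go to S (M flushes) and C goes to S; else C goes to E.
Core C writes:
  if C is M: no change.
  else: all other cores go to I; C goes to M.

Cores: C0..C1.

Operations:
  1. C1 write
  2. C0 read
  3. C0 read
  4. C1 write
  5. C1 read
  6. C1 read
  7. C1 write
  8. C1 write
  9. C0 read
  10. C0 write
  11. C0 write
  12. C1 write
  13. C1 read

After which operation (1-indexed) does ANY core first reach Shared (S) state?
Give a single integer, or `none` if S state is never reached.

Answer: 2

Derivation:
Op 1: C1 write [C1 write: invalidate none -> C1=M] -> [I,M]
Op 2: C0 read [C0 read from I: others=['C1=M'] -> C0=S, others downsized to S] -> [S,S]
  -> First S state at op 2; remaining ops need not be traced.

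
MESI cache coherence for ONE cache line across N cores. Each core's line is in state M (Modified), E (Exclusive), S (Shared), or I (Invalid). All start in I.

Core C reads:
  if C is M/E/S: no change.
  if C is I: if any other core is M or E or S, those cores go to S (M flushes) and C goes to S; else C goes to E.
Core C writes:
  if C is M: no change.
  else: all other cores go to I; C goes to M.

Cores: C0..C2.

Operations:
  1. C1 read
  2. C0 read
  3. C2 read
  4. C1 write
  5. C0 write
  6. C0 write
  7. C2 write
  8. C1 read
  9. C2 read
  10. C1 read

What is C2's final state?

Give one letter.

Op 1: C1 read [C1 read from I: no other sharers -> C1=E (exclusive)] -> [I,E,I]
Op 2: C0 read [C0 read from I: others=['C1=E'] -> C0=S, others downsized to S] -> [S,S,I]
Op 3: C2 read [C2 read from I: others=['C0=S', 'C1=S'] -> C2=S, others downsized to S] -> [S,S,S]
Op 4: C1 write [C1 write: invalidate ['C0=S', 'C2=S'] -> C1=M] -> [I,M,I]
Op 5: C0 write [C0 write: invalidate ['C1=M'] -> C0=M] -> [M,I,I]
Op 6: C0 write [C0 write: already M (modified), no change] -> [M,I,I]
Op 7: C2 write [C2 write: invalidate ['C0=M'] -> C2=M] -> [I,I,M]
Op 8: C1 read [C1 read from I: others=['C2=M'] -> C1=S, others downsized to S] -> [I,S,S]
Op 9: C2 read [C2 read: already in S, no change] -> [I,S,S]
Op 10: C1 read [C1 read: already in S, no change] -> [I,S,S]

Answer: S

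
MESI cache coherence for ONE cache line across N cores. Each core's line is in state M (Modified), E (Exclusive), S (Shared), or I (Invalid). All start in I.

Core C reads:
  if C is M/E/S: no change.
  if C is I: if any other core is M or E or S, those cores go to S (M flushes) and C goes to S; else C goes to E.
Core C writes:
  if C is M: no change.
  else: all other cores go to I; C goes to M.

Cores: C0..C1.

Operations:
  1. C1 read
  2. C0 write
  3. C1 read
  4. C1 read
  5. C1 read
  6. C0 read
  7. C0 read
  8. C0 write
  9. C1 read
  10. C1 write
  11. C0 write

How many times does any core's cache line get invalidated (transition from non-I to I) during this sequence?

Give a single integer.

Answer: 4

Derivation:
Op 1: C1 read [C1 read from I: no other sharers -> C1=E (exclusive)] -> [I,E] (invalidations this op: 0; running total: 0)
Op 2: C0 write [C0 write: invalidate ['C1=E'] -> C0=M] -> [M,I] (invalidations this op: 1; running total: 1)
Op 3: C1 read [C1 read from I: others=['C0=M'] -> C1=S, others downsized to S] -> [S,S] (invalidations this op: 0; running total: 1)
Op 4: C1 read [C1 read: already in S, no change] -> [S,S] (invalidations this op: 0; running total: 1)
Op 5: C1 read [C1 read: already in S, no change] -> [S,S] (invalidations this op: 0; running total: 1)
Op 6: C0 read [C0 read: already in S, no change] -> [S,S] (invalidations this op: 0; running total: 1)
Op 7: C0 read [C0 read: already in S, no change] -> [S,S] (invalidations this op: 0; running total: 1)
Op 8: C0 write [C0 write: invalidate ['C1=S'] -> C0=M] -> [M,I] (invalidations this op: 1; running total: 2)
Op 9: C1 read [C1 read from I: others=['C0=M'] -> C1=S, others downsized to S] -> [S,S] (invalidations this op: 0; running total: 2)
Op 10: C1 write [C1 write: invalidate ['C0=S'] -> C1=M] -> [I,M] (invalidations this op: 1; running total: 3)
Op 11: C0 write [C0 write: invalidate ['C1=M'] -> C0=M] -> [M,I] (invalidations this op: 1; running total: 4)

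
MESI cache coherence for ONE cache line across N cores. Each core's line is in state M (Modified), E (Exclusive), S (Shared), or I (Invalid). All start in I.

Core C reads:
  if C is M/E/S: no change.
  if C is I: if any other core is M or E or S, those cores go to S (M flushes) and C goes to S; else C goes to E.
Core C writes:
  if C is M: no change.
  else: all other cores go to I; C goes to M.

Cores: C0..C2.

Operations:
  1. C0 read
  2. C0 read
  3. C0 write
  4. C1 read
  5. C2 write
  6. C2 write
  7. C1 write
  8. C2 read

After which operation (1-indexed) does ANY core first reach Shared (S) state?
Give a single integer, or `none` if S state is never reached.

Answer: 4

Derivation:
Op 1: C0 read [C0 read from I: no other sharers -> C0=E (exclusive)] -> [E,I,I]
Op 2: C0 read [C0 read: already in E, no change] -> [E,I,I]
Op 3: C0 write [C0 write: invalidate none -> C0=M] -> [M,I,I]
Op 4: C1 read [C1 read from I: others=['C0=M'] -> C1=S, others downsized to S] -> [S,S,I]
  -> First S state at op 4; remaining ops need not be traced.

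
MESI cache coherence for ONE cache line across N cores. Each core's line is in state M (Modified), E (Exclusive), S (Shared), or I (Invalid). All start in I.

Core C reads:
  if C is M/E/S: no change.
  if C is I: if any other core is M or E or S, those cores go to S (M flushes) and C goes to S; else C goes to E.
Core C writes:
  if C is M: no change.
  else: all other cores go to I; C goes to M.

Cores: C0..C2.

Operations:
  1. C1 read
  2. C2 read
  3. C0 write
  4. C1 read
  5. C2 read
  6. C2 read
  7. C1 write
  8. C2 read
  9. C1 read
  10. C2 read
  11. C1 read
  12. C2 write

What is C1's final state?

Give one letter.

Op 1: C1 read [C1 read from I: no other sharers -> C1=E (exclusive)] -> [I,E,I]
Op 2: C2 read [C2 read from I: others=['C1=E'] -> C2=S, others downsized to S] -> [I,S,S]
Op 3: C0 write [C0 write: invalidate ['C1=S', 'C2=S'] -> C0=M] -> [M,I,I]
Op 4: C1 read [C1 read from I: others=['C0=M'] -> C1=S, others downsized to S] -> [S,S,I]
Op 5: C2 read [C2 read from I: others=['C0=S', 'C1=S'] -> C2=S, others downsized to S] -> [S,S,S]
Op 6: C2 read [C2 read: already in S, no change] -> [S,S,S]
Op 7: C1 write [C1 write: invalidate ['C0=S', 'C2=S'] -> C1=M] -> [I,M,I]
Op 8: C2 read [C2 read from I: others=['C1=M'] -> C2=S, others downsized to S] -> [I,S,S]
Op 9: C1 read [C1 read: already in S, no change] -> [I,S,S]
Op 10: C2 read [C2 read: already in S, no change] -> [I,S,S]
Op 11: C1 read [C1 read: already in S, no change] -> [I,S,S]
Op 12: C2 write [C2 write: invalidate ['C1=S'] -> C2=M] -> [I,I,M]

Answer: I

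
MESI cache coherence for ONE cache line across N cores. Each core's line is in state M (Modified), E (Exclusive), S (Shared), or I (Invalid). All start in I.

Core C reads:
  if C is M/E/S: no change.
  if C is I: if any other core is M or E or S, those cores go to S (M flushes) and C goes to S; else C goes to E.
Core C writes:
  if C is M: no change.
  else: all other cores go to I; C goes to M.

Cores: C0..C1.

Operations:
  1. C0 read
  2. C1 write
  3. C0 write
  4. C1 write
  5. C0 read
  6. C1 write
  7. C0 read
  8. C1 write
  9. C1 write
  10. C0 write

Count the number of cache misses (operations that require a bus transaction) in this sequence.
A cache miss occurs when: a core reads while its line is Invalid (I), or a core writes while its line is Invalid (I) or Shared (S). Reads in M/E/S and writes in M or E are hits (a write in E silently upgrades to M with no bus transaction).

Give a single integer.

Op 1: C0 read [C0 read from I: no other sharers -> C0=E (exclusive)] -> [E,I] [MISS #1: read from I]
Op 2: C1 write [C1 write: invalidate ['C0=E'] -> C1=M] -> [I,M] [MISS #2: write from I]
Op 3: C0 write [C0 write: invalidate ['C1=M'] -> C0=M] -> [M,I] [MISS #3: write from I]
Op 4: C1 write [C1 write: invalidate ['C0=M'] -> C1=M] -> [I,M] [MISS #4: write from I]
Op 5: C0 read [C0 read from I: others=['C1=M'] -> C0=S, others downsized to S] -> [S,S] [MISS #5: read from I]
Op 6: C1 write [C1 write: invalidate ['C0=S'] -> C1=M] -> [I,M] [MISS #6: write from S]
Op 7: C0 read [C0 read from I: others=['C1=M'] -> C0=S, others downsized to S] -> [S,S] [MISS #7: read from I]
Op 8: C1 write [C1 write: invalidate ['C0=S'] -> C1=M] -> [I,M] [MISS #8: write from S]
Op 9: C1 write [C1 write: already M (modified), no change] -> [I,M] [hit: write from M]
Op 10: C0 write [C0 write: invalidate ['C1=M'] -> C0=M] -> [M,I] [MISS #9: write from I]

Answer: 9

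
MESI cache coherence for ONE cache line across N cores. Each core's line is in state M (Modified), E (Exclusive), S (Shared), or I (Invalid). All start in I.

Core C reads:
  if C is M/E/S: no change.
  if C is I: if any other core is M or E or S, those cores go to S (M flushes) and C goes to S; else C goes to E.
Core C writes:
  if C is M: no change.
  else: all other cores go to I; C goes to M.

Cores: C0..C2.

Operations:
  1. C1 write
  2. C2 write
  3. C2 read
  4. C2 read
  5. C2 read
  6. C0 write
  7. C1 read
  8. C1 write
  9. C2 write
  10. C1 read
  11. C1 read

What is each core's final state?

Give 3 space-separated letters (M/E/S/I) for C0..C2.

Op 1: C1 write [C1 write: invalidate none -> C1=M] -> [I,M,I]
Op 2: C2 write [C2 write: invalidate ['C1=M'] -> C2=M] -> [I,I,M]
Op 3: C2 read [C2 read: already in M, no change] -> [I,I,M]
Op 4: C2 read [C2 read: already in M, no change] -> [I,I,M]
Op 5: C2 read [C2 read: already in M, no change] -> [I,I,M]
Op 6: C0 write [C0 write: invalidate ['C2=M'] -> C0=M] -> [M,I,I]
Op 7: C1 read [C1 read from I: others=['C0=M'] -> C1=S, others downsized to S] -> [S,S,I]
Op 8: C1 write [C1 write: invalidate ['C0=S'] -> C1=M] -> [I,M,I]
Op 9: C2 write [C2 write: invalidate ['C1=M'] -> C2=M] -> [I,I,M]
Op 10: C1 read [C1 read from I: others=['C2=M'] -> C1=S, others downsized to S] -> [I,S,S]
Op 11: C1 read [C1 read: already in S, no change] -> [I,S,S]

Answer: I S S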